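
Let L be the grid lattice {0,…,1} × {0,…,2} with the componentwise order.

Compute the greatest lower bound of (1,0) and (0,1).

Common lower bounds of {(1,0), (0,1)}: (0,0).
The greatest among these is (0,0).

(0,0)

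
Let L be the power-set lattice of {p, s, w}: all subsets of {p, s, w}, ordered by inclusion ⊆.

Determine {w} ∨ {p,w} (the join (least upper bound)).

Under ⊆, join is union: {w} ∪ {p,w} = {p,w}.

{p,w}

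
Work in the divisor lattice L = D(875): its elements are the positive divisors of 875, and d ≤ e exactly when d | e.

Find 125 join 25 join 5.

Common upper bounds of {125, 25, 5}: 125, 875.
The least among these is 125.

125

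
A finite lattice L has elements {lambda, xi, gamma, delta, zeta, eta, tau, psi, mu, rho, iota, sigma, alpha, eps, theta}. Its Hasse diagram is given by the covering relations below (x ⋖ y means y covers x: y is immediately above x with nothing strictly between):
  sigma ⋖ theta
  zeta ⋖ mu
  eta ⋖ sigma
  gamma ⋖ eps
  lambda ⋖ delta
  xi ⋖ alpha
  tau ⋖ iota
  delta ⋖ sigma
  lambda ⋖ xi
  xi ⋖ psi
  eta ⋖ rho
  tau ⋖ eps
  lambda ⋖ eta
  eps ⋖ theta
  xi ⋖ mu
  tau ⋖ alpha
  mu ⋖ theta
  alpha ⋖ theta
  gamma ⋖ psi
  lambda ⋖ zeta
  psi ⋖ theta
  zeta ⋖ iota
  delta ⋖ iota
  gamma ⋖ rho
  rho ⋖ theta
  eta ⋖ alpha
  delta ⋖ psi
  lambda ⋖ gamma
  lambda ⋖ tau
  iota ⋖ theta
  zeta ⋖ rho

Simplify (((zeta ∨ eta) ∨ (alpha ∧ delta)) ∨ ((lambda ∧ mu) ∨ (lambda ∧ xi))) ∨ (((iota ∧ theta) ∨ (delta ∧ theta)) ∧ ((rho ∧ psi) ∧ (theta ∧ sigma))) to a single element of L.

zeta ∨ eta = rho
alpha ∧ delta = lambda
rho ∨ lambda = rho
lambda ∧ mu = lambda
lambda ∧ xi = lambda
lambda ∨ lambda = lambda
rho ∨ lambda = rho
iota ∧ theta = iota
delta ∧ theta = delta
iota ∨ delta = iota
rho ∧ psi = gamma
theta ∧ sigma = sigma
gamma ∧ sigma = lambda
iota ∧ lambda = lambda
rho ∨ lambda = rho

rho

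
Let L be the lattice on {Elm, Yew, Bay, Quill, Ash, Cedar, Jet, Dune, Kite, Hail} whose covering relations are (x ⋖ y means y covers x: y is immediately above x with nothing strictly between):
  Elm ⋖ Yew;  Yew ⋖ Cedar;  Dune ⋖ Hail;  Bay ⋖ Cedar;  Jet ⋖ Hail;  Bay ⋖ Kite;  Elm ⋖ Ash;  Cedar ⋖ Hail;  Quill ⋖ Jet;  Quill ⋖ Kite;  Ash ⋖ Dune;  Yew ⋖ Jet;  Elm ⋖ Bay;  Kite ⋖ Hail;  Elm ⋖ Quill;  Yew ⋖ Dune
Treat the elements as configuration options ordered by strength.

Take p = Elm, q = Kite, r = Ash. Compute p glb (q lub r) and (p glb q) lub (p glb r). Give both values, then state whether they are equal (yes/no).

Elm; Elm; yes

q lub r = Hail, so p glb (q lub r) = Elm glb Hail = Elm.
p glb q = Elm and p glb r = Elm, so (p glb q) lub (p glb r) = Elm lub Elm = Elm.
Equal: yes.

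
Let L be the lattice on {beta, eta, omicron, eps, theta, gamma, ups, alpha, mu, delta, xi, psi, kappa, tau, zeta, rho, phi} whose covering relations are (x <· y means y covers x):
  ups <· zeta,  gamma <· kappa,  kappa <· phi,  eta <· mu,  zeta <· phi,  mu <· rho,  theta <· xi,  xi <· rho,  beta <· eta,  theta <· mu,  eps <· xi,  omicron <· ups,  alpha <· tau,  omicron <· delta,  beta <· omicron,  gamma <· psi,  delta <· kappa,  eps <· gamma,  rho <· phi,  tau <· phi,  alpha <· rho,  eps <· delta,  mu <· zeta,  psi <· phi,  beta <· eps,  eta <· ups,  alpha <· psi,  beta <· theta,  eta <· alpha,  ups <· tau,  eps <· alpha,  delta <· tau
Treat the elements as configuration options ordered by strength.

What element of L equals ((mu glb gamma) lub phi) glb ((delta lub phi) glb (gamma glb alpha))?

mu ∧ gamma = beta
beta ∨ phi = phi
delta ∨ phi = phi
gamma ∧ alpha = eps
phi ∧ eps = eps
phi ∧ eps = eps

eps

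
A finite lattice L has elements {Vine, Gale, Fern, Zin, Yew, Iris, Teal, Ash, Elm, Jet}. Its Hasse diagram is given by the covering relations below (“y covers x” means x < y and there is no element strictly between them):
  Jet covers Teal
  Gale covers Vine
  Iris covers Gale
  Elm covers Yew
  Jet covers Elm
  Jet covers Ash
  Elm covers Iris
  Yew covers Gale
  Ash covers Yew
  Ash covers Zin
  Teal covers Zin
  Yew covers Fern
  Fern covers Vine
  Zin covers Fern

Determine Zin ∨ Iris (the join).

Jet

Common upper bounds of {Zin, Iris}: Jet.
The least among these is Jet.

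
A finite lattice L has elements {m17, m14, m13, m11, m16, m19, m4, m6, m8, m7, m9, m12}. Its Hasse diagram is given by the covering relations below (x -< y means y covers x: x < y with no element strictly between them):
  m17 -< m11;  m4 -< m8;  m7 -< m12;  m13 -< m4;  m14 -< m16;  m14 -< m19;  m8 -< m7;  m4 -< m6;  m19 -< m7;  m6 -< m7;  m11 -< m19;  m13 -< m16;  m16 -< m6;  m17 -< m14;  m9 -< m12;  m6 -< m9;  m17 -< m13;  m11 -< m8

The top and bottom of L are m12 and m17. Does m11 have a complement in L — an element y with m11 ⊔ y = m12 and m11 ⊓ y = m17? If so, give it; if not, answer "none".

m9

Need y with m11 ∨ y = m12 and m11 ∧ y = m17.
Checking each element gives: m9.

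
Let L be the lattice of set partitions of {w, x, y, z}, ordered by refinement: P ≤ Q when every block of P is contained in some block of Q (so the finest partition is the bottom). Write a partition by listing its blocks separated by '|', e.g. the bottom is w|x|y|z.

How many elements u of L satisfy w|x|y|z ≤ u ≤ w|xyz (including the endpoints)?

The interval [w|x|y|z, w|xyz] = {w|xyz, w|xy|z, w|xz|y, w|x|yz, w|x|y|z}, which has 5 elements.

5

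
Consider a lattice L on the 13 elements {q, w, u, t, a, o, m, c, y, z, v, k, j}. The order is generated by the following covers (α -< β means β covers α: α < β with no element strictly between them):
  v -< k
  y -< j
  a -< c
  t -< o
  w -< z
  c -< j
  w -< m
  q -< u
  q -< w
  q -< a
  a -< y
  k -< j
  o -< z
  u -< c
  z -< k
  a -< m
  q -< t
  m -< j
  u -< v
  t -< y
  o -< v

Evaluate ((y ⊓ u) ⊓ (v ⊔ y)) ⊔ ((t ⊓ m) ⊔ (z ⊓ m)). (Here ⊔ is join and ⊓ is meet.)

w

y ∧ u = q
v ∨ y = j
q ∧ j = q
t ∧ m = q
z ∧ m = w
q ∨ w = w
q ∨ w = w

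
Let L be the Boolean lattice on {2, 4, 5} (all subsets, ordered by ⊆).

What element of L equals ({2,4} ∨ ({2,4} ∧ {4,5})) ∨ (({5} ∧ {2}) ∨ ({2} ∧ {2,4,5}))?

{2,4} ∧ {4,5} = {4}
{2,4} ∨ {4} = {2,4}
{5} ∧ {2} = {}
{2} ∧ {2,4,5} = {2}
{} ∨ {2} = {2}
{2,4} ∨ {2} = {2,4}

{2,4}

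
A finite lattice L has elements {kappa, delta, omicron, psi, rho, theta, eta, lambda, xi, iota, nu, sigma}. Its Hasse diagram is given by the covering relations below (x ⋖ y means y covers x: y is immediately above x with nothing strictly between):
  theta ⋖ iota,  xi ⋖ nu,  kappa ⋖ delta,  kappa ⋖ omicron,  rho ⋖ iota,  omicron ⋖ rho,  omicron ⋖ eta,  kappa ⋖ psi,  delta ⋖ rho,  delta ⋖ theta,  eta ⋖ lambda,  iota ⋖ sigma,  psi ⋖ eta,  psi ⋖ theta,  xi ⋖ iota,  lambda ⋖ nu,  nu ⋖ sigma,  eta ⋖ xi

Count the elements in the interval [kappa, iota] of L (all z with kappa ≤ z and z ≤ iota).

The interval [kappa, iota] = {delta, eta, iota, kappa, omicron, psi, rho, theta, xi}, which has 9 elements.

9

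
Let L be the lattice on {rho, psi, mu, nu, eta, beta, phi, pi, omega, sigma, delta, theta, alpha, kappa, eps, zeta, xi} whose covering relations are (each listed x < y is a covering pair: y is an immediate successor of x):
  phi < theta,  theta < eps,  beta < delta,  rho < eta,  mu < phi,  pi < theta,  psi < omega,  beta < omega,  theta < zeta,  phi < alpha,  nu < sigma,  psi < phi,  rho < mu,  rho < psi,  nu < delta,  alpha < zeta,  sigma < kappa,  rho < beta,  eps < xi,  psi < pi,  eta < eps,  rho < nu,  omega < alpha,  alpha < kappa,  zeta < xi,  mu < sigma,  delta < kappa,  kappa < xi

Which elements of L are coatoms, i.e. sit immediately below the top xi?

The coatoms are exactly the elements covered by xi: eps, kappa, zeta.

eps, kappa, zeta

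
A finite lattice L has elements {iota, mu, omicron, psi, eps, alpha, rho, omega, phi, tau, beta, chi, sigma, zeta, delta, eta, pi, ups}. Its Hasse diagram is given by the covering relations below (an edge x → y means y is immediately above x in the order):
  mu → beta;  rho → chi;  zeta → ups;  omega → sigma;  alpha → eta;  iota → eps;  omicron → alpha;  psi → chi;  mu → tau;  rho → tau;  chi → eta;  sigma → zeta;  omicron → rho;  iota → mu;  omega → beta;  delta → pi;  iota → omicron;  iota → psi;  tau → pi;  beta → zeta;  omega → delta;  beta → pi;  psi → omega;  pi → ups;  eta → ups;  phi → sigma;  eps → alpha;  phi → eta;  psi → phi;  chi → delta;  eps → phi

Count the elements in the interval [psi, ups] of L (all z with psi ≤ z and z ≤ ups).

11

The interval [psi, ups] = {beta, chi, delta, eta, omega, phi, pi, psi, sigma, ups, zeta}, which has 11 elements.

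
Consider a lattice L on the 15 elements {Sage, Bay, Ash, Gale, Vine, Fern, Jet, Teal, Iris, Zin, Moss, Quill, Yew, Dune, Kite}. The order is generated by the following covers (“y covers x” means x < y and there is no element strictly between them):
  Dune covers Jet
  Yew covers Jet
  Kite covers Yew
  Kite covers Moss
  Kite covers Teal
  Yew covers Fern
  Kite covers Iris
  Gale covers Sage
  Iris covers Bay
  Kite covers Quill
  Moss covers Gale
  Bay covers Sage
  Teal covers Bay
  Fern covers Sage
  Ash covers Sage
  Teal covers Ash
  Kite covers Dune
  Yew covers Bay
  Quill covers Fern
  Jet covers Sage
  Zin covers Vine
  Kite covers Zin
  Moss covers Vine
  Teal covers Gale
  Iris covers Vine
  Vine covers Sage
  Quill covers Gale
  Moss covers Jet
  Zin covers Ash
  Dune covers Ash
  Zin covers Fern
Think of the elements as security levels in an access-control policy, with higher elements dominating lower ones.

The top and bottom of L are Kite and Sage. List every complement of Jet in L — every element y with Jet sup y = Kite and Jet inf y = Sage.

Iris, Quill, Teal, Zin

Need y with Jet ∨ y = Kite and Jet ∧ y = Sage.
Checking each element gives: Iris, Quill, Teal, Zin.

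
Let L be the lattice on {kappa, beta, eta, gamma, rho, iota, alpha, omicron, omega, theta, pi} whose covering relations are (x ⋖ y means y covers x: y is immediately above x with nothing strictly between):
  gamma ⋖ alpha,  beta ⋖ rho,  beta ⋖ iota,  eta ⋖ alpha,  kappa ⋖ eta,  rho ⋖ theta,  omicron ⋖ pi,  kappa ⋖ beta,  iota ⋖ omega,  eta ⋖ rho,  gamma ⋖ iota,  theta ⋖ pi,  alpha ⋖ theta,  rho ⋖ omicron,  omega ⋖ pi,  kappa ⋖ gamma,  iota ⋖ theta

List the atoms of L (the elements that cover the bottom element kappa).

The atoms are exactly the elements that cover kappa: beta, eta, gamma.

beta, eta, gamma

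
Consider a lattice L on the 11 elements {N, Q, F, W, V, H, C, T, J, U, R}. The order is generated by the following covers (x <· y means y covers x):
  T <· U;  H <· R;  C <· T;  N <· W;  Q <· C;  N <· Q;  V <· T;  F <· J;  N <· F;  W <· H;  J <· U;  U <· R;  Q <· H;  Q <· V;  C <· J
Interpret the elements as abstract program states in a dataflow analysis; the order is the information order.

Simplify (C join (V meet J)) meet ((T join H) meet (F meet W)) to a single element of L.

V ∧ J = Q
C ∨ Q = C
T ∨ H = R
F ∧ W = N
R ∧ N = N
C ∧ N = N

N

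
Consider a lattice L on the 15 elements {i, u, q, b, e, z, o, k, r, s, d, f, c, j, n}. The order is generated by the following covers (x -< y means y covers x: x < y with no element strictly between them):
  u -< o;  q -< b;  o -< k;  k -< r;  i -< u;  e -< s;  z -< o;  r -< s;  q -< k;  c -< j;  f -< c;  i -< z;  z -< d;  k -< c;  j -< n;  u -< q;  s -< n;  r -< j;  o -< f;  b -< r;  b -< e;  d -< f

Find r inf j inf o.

o

Common lower bounds of {r, j, o}: i, o, u, z.
The greatest among these is o.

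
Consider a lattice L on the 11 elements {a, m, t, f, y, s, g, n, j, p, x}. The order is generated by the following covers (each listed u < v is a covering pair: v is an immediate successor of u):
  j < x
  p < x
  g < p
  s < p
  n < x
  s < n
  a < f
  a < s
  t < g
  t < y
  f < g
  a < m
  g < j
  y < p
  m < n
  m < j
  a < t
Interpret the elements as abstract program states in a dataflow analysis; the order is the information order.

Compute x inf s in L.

x ∧ s = s

s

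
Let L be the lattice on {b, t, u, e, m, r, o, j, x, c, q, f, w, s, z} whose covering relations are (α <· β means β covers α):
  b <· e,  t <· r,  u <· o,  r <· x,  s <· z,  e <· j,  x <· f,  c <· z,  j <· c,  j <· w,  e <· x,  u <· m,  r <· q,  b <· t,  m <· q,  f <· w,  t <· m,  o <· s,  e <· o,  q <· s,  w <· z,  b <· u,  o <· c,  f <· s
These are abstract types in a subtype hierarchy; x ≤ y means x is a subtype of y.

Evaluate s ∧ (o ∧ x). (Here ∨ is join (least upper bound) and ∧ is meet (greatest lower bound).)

o ∧ x = e
s ∧ e = e

e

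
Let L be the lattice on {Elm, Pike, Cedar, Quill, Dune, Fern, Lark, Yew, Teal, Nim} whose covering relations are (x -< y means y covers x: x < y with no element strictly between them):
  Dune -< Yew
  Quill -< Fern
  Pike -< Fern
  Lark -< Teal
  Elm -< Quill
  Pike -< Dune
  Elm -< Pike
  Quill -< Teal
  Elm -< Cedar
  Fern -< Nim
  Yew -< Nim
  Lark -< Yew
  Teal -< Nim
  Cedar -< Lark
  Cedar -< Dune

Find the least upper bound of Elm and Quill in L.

Quill

Common upper bounds of {Elm, Quill}: Fern, Nim, Quill, Teal.
The least among these is Quill.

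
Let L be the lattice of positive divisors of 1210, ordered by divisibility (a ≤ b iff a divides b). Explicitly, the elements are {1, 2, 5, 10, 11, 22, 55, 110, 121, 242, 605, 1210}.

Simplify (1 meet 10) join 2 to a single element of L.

2

1 ∧ 10 = 1
1 ∨ 2 = 2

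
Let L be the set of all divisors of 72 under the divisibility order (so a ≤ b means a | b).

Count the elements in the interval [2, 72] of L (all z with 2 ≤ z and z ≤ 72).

The interval [2, 72] = {12, 18, 2, 24, 36, 4, 6, 72, 8}, which has 9 elements.

9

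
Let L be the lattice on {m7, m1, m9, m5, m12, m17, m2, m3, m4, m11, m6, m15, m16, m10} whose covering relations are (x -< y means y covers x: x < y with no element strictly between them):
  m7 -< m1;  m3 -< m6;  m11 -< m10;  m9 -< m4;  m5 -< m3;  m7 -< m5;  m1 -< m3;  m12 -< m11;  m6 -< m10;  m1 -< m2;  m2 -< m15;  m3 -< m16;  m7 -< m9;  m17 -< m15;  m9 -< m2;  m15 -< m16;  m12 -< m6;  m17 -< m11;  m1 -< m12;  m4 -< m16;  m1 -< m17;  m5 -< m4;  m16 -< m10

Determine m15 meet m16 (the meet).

m15

Common lower bounds of {m15, m16}: m1, m15, m17, m2, m7, m9.
The greatest among these is m15.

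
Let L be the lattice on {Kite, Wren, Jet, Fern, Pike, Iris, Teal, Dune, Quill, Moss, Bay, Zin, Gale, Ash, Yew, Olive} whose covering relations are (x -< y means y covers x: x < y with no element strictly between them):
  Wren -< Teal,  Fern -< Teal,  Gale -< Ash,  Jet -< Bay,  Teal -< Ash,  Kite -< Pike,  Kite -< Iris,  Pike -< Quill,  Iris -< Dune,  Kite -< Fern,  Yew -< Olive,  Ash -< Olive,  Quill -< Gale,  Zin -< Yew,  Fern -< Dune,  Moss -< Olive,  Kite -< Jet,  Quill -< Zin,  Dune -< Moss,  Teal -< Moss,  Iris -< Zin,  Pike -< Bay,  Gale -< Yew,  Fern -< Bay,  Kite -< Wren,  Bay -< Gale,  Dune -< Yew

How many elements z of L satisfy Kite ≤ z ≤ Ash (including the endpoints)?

The interval [Kite, Ash] = {Ash, Bay, Fern, Gale, Jet, Kite, Pike, Quill, Teal, Wren}, which has 10 elements.

10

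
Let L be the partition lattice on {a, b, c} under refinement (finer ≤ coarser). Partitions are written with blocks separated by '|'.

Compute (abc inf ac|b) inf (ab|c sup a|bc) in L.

abc ∧ ac|b = ac|b
ab|c ∨ a|bc = abc
ac|b ∧ abc = ac|b

ac|b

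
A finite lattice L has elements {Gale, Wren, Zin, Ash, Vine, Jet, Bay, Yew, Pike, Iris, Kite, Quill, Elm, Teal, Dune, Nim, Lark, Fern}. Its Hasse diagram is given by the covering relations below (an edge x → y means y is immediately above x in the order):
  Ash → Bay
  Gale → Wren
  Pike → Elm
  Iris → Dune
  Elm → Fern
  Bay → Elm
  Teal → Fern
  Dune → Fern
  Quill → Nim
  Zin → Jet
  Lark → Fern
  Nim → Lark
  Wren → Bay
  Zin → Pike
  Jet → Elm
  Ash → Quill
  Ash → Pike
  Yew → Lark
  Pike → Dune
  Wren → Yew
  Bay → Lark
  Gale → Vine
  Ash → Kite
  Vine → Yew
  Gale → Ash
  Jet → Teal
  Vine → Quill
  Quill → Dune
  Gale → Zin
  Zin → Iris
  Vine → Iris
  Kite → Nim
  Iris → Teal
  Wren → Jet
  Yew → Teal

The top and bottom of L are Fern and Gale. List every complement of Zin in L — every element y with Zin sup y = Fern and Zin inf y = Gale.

Kite, Lark, Nim

Need y with Zin ∨ y = Fern and Zin ∧ y = Gale.
Checking each element gives: Kite, Lark, Nim.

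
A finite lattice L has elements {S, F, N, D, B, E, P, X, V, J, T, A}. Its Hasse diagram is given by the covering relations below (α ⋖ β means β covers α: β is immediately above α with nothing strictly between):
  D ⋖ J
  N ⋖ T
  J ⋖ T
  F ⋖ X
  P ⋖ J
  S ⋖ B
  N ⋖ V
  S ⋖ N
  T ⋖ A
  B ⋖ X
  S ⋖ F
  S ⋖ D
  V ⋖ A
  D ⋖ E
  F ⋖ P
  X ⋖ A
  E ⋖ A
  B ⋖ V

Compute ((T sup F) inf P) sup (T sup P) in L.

T

T ∨ F = T
T ∧ P = P
T ∨ P = T
P ∨ T = T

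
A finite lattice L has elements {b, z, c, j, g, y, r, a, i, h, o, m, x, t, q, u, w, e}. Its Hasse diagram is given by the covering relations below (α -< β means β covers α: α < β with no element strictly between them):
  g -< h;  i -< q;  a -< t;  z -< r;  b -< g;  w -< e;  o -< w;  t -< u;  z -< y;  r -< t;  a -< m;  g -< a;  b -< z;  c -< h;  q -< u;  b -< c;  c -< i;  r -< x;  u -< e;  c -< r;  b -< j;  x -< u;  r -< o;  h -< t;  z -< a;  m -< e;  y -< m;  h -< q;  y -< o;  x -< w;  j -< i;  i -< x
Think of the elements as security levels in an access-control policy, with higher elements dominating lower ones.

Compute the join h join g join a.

t

Common upper bounds of {h, g, a}: e, t, u.
The least among these is t.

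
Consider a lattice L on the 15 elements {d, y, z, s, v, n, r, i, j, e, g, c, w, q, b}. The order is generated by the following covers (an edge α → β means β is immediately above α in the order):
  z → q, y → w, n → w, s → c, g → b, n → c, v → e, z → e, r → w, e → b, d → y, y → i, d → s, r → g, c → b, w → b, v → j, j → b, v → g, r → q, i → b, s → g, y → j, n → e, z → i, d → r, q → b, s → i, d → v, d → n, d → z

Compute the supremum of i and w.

b

Common upper bounds of {i, w}: b.
The least among these is b.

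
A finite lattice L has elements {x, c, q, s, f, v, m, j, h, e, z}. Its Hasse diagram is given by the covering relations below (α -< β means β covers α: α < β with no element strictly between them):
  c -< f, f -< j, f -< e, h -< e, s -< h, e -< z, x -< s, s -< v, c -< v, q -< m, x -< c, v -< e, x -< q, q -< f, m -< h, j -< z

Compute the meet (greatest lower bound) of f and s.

x

Common lower bounds of {f, s}: x.
The greatest among these is x.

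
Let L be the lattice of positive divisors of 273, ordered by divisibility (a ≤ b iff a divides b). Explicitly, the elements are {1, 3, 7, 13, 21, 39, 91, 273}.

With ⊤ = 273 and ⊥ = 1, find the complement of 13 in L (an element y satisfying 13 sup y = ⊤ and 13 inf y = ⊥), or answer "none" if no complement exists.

Need y with 13 ∨ y = 273 and 13 ∧ y = 1.
Checking each element gives: 21.

21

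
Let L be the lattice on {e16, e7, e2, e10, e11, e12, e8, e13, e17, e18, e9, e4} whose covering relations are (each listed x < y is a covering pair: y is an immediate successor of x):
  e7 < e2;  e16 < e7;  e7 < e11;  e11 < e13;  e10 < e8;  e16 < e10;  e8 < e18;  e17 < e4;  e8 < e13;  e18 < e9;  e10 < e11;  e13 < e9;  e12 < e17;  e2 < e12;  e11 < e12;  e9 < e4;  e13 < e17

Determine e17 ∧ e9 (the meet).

Common lower bounds of {e17, e9}: e10, e11, e13, e16, e7, e8.
The greatest among these is e13.

e13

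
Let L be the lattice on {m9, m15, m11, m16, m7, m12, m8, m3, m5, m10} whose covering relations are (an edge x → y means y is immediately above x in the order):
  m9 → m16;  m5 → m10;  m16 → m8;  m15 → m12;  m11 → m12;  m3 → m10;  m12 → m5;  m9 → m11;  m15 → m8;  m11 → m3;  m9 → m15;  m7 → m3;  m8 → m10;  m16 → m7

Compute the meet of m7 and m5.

m9

Common lower bounds of {m7, m5}: m9.
The greatest among these is m9.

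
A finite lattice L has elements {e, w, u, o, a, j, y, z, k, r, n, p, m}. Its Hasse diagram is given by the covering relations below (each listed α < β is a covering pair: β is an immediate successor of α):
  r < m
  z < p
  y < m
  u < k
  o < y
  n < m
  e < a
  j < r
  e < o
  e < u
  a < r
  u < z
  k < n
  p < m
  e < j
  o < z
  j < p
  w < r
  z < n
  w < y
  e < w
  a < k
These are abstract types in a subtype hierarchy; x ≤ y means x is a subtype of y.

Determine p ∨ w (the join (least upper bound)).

Common upper bounds of {p, w}: m.
The least among these is m.

m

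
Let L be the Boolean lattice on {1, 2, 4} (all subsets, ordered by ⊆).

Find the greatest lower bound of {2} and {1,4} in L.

Under ⊆, meet is intersection: {2} ∩ {1,4} = {}.

{}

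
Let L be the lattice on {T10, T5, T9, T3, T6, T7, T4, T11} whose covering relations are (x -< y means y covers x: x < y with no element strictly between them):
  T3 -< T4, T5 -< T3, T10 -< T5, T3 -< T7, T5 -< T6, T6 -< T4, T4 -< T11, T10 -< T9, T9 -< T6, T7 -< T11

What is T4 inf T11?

T4

Common lower bounds of {T4, T11}: T10, T3, T4, T5, T6, T9.
The greatest among these is T4.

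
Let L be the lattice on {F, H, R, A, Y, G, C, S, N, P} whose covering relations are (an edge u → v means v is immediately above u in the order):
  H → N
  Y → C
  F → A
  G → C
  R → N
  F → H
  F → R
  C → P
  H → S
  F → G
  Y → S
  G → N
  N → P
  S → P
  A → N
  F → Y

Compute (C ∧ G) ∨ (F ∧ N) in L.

C ∧ G = G
F ∧ N = F
G ∨ F = G

G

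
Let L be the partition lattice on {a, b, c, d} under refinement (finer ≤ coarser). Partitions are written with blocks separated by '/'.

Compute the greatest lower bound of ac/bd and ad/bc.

a/b/c/d

Common lower bounds of {ac/bd, ad/bc}: a/b/c/d.
The greatest among these is a/b/c/d.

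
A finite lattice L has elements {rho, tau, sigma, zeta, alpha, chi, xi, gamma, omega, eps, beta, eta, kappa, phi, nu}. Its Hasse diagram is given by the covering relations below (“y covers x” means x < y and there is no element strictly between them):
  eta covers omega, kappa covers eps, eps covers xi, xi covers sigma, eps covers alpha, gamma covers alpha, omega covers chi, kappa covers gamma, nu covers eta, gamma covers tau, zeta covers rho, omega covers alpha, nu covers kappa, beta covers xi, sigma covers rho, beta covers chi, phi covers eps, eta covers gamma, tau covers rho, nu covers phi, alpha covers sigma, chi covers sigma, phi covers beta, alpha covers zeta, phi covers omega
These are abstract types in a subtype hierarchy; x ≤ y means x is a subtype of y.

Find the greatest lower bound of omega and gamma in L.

alpha

Common lower bounds of {omega, gamma}: alpha, rho, sigma, zeta.
The greatest among these is alpha.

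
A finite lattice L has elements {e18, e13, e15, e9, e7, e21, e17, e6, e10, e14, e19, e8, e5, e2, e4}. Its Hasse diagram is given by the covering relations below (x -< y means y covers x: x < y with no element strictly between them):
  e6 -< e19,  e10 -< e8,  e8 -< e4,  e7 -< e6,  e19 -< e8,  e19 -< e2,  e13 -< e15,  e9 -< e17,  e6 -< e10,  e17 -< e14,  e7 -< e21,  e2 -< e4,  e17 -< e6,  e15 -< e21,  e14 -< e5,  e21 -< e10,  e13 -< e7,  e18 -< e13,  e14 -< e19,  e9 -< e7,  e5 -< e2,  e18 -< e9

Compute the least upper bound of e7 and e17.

e6

Common upper bounds of {e7, e17}: e10, e19, e2, e4, e6, e8.
The least among these is e6.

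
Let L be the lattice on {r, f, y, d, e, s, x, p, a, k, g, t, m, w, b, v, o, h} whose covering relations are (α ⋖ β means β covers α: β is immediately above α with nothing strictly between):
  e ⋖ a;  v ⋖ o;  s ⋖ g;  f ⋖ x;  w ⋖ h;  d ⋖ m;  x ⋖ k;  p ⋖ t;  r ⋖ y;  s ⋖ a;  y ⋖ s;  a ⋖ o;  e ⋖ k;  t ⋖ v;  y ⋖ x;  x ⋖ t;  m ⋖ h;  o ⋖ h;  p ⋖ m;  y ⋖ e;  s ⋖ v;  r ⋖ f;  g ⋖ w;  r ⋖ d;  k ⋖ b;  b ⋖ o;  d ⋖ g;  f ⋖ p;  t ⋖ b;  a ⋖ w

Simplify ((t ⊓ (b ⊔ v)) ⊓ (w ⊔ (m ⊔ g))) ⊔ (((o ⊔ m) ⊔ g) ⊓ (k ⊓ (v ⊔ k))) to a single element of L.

b

b ∨ v = o
t ∧ o = t
m ∨ g = h
w ∨ h = h
t ∧ h = t
o ∨ m = h
h ∨ g = h
v ∨ k = o
k ∧ o = k
h ∧ k = k
t ∨ k = b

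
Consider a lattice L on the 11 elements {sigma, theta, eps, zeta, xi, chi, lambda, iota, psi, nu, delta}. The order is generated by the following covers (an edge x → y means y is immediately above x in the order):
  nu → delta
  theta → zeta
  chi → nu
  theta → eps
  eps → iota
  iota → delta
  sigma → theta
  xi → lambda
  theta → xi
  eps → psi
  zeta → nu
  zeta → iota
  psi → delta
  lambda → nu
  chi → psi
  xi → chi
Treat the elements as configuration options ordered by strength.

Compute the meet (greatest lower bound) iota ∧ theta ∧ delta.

theta

Common lower bounds of {iota, theta, delta}: sigma, theta.
The greatest among these is theta.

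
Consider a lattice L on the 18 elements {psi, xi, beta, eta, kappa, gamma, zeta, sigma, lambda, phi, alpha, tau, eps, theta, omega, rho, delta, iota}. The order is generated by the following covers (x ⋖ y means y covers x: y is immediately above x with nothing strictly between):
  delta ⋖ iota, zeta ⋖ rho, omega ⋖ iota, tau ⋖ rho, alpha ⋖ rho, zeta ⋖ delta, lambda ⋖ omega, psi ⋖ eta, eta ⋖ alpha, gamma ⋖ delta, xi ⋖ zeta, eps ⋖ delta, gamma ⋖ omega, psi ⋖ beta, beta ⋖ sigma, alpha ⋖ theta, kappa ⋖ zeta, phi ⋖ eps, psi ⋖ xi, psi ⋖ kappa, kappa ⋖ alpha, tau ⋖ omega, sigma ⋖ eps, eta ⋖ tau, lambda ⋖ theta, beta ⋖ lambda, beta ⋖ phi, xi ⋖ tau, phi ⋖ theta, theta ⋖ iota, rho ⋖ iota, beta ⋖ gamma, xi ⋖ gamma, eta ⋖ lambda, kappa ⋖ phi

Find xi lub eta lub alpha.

rho

Common upper bounds of {xi, eta, alpha}: iota, rho.
The least among these is rho.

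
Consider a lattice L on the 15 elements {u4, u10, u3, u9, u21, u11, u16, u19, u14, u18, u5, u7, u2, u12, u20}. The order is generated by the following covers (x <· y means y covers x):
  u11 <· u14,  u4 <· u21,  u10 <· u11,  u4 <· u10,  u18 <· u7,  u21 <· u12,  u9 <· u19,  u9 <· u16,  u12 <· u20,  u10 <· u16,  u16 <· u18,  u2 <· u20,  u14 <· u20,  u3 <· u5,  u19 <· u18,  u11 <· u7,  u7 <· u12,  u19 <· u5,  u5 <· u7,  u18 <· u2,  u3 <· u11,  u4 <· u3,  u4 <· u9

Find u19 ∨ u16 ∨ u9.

Common upper bounds of {u19, u16, u9}: u12, u18, u2, u20, u7.
The least among these is u18.

u18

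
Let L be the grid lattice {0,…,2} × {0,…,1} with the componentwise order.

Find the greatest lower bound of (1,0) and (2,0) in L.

Common lower bounds of {(1,0), (2,0)}: (0,0), (1,0).
The greatest among these is (1,0).

(1,0)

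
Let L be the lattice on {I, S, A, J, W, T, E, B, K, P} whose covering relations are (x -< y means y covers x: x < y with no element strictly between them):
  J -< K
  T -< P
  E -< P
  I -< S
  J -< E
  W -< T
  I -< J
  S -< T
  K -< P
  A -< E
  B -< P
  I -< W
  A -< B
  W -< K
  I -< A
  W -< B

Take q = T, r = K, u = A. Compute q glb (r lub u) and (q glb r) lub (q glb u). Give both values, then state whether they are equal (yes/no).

T; W; no

r lub u = P, so q glb (r lub u) = T glb P = T.
q glb r = W and q glb u = I, so (q glb r) lub (q glb u) = W lub I = W.
Equal: no.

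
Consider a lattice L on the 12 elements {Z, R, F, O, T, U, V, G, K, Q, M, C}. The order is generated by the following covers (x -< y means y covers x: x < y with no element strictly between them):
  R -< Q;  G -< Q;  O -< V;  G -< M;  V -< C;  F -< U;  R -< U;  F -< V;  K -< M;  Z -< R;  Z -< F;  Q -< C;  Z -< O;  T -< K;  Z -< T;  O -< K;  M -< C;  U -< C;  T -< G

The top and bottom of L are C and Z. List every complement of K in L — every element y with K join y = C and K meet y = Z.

F, R, U

Need y with K ∨ y = C and K ∧ y = Z.
Checking each element gives: F, R, U.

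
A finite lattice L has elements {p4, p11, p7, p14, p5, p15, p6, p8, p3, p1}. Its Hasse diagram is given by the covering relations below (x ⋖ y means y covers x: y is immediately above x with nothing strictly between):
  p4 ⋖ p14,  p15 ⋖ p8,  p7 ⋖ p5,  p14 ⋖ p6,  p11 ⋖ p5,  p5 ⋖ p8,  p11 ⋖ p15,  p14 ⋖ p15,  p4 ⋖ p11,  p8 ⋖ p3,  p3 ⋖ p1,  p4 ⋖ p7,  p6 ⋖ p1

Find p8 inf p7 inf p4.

p4

Common lower bounds of {p8, p7, p4}: p4.
The greatest among these is p4.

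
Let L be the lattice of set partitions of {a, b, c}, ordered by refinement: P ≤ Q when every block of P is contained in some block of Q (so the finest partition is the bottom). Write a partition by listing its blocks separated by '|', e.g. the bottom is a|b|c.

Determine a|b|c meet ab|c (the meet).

The meet (common refinement) of a|b|c and ab|c intersects blocks pairwise, giving a|b|c.

a|b|c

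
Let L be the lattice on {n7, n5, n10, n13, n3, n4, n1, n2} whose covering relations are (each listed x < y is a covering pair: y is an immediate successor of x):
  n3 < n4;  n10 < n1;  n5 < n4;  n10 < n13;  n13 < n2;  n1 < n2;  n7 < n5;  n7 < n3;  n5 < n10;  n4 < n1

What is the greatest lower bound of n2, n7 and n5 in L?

Common lower bounds of {n2, n7, n5}: n7.
The greatest among these is n7.

n7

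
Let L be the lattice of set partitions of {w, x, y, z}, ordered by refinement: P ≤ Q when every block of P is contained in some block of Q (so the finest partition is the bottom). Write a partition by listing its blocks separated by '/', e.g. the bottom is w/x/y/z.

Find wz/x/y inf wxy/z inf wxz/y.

The meet (common refinement) of wz/x/y, wxy/z, wxz/y intersects blocks pairwise, giving w/x/y/z.

w/x/y/z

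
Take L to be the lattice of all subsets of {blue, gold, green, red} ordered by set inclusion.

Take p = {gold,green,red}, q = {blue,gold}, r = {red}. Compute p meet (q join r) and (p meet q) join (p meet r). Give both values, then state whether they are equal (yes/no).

q join r = {blue,gold,red}, so p meet (q join r) = {gold,green,red} meet {blue,gold,red} = {gold,red}.
p meet q = {gold} and p meet r = {red}, so (p meet q) join (p meet r) = {gold} join {red} = {gold,red}.
Equal: yes.

{gold,red}; {gold,red}; yes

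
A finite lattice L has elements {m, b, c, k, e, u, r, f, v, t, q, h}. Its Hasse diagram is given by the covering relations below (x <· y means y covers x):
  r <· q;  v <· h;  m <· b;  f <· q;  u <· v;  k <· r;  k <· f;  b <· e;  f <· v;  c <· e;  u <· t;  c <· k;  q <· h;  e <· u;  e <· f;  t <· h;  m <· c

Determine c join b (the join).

e

Common upper bounds of {c, b}: e, f, h, q, t, u, v.
The least among these is e.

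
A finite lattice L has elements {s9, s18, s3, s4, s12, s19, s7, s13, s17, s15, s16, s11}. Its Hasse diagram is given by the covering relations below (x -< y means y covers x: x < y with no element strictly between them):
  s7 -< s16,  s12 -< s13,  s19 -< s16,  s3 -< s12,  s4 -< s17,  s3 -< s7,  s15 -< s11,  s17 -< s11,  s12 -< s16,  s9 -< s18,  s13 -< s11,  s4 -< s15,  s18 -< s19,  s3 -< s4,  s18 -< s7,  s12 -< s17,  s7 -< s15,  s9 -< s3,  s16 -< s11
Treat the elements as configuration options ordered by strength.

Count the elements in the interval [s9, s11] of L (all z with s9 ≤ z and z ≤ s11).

The interval [s9, s11] = {s11, s12, s13, s15, s16, s17, s18, s19, s3, s4, s7, s9}, which has 12 elements.

12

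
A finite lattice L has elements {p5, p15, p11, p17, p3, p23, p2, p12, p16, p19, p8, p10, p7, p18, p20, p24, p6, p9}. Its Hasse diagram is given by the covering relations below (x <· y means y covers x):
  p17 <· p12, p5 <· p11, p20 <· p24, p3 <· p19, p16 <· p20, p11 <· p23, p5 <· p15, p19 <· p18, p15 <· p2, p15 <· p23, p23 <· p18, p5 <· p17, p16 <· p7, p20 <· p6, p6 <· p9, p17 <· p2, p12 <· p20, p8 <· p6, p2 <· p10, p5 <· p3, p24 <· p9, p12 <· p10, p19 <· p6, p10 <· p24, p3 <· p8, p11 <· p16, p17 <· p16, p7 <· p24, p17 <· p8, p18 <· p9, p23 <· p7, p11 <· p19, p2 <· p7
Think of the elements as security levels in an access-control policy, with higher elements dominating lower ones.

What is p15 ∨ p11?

Common upper bounds of {p15, p11}: p18, p23, p24, p7, p9.
The least among these is p23.

p23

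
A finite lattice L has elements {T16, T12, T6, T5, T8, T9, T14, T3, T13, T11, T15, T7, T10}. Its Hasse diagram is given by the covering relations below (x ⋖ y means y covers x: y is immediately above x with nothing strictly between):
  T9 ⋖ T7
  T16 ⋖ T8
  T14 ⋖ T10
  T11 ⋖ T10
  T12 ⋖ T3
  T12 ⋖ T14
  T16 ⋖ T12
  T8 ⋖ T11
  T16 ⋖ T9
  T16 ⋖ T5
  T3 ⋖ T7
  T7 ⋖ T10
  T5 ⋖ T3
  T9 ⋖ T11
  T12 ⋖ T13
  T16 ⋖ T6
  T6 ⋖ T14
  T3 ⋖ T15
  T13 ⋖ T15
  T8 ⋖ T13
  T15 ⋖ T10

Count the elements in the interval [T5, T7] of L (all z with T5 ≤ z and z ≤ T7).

3

The interval [T5, T7] = {T3, T5, T7}, which has 3 elements.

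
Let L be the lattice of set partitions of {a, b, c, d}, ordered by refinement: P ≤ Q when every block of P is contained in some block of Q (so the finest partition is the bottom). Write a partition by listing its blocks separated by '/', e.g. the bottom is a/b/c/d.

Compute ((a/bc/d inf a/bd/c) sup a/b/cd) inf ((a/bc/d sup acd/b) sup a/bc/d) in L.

a/b/cd

a/bc/d ∧ a/bd/c = a/b/c/d
a/b/c/d ∨ a/b/cd = a/b/cd
a/bc/d ∨ acd/b = abcd
abcd ∨ a/bc/d = abcd
a/b/cd ∧ abcd = a/b/cd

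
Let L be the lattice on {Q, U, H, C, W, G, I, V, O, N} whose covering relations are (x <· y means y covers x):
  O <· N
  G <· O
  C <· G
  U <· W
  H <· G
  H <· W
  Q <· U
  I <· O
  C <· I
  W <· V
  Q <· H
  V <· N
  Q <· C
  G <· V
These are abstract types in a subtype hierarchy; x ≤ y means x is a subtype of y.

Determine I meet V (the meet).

C

Common lower bounds of {I, V}: C, Q.
The greatest among these is C.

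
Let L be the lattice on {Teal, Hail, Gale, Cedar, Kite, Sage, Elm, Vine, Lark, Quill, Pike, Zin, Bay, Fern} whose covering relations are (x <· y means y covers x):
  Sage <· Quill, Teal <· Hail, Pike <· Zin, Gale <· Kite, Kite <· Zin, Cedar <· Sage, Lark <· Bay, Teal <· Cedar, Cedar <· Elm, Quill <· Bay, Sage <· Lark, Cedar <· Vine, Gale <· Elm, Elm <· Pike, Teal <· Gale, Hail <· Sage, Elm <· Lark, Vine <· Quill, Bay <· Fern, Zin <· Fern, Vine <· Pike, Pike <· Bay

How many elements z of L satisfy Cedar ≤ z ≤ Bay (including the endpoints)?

The interval [Cedar, Bay] = {Bay, Cedar, Elm, Lark, Pike, Quill, Sage, Vine}, which has 8 elements.

8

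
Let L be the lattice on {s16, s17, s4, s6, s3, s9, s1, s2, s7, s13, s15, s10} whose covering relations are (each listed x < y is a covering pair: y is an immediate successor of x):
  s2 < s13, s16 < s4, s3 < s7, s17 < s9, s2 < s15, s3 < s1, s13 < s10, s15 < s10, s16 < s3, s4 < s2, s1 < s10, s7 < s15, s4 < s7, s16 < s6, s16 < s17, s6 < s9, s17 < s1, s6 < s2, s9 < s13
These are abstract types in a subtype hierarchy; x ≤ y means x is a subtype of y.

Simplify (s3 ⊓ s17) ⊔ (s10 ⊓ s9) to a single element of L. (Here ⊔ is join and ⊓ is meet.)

s3 ∧ s17 = s16
s10 ∧ s9 = s9
s16 ∨ s9 = s9

s9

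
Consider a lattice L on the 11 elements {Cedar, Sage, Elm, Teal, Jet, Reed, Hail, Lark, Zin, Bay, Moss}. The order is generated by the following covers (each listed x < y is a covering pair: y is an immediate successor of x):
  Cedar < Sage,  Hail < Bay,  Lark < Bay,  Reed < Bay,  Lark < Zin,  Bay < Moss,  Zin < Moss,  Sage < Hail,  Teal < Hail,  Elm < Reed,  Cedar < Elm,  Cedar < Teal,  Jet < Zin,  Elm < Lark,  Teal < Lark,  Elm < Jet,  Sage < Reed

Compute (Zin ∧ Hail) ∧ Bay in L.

Teal

Zin ∧ Hail = Teal
Teal ∧ Bay = Teal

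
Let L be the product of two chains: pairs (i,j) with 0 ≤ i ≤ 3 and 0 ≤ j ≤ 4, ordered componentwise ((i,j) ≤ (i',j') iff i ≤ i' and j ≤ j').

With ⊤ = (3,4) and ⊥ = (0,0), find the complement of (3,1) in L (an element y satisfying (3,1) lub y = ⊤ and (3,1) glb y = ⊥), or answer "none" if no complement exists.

For every candidate y, either (3,1) ∨ y ≠ (3,4) or (3,1) ∧ y ≠ (0,0); no complement exists.

none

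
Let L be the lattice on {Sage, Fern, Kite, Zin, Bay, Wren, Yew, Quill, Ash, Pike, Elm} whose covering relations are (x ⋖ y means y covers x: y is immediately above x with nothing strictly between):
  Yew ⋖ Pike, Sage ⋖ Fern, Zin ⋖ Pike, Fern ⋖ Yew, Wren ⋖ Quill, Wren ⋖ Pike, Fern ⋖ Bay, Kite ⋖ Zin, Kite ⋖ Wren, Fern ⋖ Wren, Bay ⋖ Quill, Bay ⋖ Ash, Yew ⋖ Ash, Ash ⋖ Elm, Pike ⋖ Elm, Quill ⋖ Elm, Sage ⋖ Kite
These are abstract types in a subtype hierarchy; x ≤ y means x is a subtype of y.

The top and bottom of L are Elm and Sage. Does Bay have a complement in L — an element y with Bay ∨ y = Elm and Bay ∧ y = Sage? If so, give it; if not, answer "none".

Need y with Bay ∨ y = Elm and Bay ∧ y = Sage.
Checking each element gives: Zin.

Zin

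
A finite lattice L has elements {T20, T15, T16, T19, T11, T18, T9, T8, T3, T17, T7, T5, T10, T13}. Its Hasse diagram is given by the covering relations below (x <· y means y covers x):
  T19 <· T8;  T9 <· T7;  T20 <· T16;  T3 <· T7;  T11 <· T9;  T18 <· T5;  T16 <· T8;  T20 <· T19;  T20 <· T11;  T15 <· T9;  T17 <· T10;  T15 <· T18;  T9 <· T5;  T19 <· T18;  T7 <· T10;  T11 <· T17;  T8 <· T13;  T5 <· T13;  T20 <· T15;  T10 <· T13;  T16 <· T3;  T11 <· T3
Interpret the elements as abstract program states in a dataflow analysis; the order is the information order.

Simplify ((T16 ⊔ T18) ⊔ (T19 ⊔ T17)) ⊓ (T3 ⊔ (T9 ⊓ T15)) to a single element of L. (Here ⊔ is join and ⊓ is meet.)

T7

T16 ∨ T18 = T13
T19 ∨ T17 = T13
T13 ∨ T13 = T13
T9 ∧ T15 = T15
T3 ∨ T15 = T7
T13 ∧ T7 = T7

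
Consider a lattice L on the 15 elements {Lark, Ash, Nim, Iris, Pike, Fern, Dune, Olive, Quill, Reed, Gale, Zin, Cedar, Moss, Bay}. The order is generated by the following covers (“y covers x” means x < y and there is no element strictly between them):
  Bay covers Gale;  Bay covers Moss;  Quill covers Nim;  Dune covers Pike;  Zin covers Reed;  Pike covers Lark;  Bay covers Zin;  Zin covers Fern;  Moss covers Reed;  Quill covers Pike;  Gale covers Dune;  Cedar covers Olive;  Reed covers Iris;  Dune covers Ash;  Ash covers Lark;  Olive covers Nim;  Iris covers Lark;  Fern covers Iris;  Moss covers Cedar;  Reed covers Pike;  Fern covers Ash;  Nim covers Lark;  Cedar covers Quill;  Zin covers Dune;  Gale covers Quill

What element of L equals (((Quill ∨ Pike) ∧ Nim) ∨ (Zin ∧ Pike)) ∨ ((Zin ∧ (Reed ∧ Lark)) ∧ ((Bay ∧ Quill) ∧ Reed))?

Quill ∨ Pike = Quill
Quill ∧ Nim = Nim
Zin ∧ Pike = Pike
Nim ∨ Pike = Quill
Reed ∧ Lark = Lark
Zin ∧ Lark = Lark
Bay ∧ Quill = Quill
Quill ∧ Reed = Pike
Lark ∧ Pike = Lark
Quill ∨ Lark = Quill

Quill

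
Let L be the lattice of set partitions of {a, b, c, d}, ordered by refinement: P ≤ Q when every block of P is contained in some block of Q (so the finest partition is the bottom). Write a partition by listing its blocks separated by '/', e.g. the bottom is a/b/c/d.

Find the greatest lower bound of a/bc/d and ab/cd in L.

a/b/c/d

The meet (common refinement) of a/bc/d and ab/cd intersects blocks pairwise, giving a/b/c/d.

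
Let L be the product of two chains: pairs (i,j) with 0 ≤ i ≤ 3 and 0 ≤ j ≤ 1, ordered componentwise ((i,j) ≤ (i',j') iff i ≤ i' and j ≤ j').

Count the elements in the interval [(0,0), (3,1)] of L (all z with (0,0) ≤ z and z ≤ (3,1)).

8

The interval [(0,0), (3,1)] = {(0,0), (0,1), (1,0), (1,1), (2,0), (2,1), (3,0), (3,1)}, which has 8 elements.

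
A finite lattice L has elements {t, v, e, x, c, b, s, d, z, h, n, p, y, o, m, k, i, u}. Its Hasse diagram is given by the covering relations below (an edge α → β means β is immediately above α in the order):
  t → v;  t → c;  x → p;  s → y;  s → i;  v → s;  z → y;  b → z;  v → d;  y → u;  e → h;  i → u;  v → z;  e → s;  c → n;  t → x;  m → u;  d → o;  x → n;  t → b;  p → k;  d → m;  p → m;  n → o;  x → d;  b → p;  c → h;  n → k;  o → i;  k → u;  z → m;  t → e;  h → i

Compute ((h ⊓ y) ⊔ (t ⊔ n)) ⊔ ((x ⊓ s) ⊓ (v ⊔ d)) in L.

i

h ∧ y = e
t ∨ n = n
e ∨ n = i
x ∧ s = t
v ∨ d = d
t ∧ d = t
i ∨ t = i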